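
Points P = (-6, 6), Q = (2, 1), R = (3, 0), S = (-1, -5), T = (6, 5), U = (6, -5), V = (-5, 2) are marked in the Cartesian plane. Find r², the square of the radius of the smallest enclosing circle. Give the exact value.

The farthest pair is P–U with squared distance 265. The circle on this segment as diameter has centre (0, 0.5) and r² = 265/4 = 66.25.
Check Q: distance² to centre = 4.25 ≤ 66.25, so it lies inside.
All remaining points lie in this disk, and no smaller disk contains both endpoints, so this is the minimum enclosing circle.

66.25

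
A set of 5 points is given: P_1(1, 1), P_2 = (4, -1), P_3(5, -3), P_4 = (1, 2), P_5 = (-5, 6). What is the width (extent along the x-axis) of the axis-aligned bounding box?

10

max x = 5, min x = -5, so width = 10.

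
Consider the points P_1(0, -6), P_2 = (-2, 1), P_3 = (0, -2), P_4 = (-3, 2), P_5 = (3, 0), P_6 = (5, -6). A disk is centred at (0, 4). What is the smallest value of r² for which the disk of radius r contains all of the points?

125

The required radius is the distance from (0, 4) to the farthest point.
Squared distances: 100, 13, 36, 13, 25, 125.
Maximum is 125, attained at P_6.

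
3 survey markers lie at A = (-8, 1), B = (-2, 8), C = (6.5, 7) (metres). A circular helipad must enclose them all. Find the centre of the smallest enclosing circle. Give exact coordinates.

Side lengths²: AB² = 85, AC² = 246.25, BC² = 73.25.
Since AC² = 246.25 ≥ 85 + 73.25 = 158.25, the angle opposite AC is not acute, so the smallest enclosing circle has AC as diameter.
Centre = midpoint of AC = (-0.75, 4), r² = 246.25/4 = 61.5625.
Centre = (-0.75, 4).

(-0.75, 4)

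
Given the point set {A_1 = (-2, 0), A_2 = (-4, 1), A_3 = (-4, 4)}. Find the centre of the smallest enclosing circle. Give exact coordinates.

(-3, 2)

Side lengths²: A_1A_2² = 5, A_1A_3² = 20, A_2A_3² = 9.
Since A_1A_3² = 20 ≥ 9 + 5 = 14, the angle opposite A_1A_3 is not acute, so the smallest enclosing circle has A_1A_3 as diameter.
Centre = midpoint of A_1A_3 = (-3, 2), r² = 20/4 = 5.
Centre = (-3, 2).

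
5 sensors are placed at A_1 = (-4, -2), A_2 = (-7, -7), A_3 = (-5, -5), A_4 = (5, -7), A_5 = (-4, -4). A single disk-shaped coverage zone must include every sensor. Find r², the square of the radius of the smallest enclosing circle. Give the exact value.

36

By Welzl's lemma the MEC is supported by two points (diametrically opposite) or three points (on a circumcircle).
The farthest pair is A_2–A_4 with squared distance 144. The circle on this segment as diameter has centre (-1, -7) and r² = 144/4 = 36.
Check A_1: distance² to centre = 34 ≤ 36, so it lies inside.
All remaining points lie in this disk, and no smaller disk contains both endpoints, so this is the minimum enclosing circle.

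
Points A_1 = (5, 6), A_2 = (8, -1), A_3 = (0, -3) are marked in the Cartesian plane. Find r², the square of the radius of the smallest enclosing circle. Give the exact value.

26129/961

Side lengths²: A_1A_2² = 58, A_1A_3² = 106, A_2A_3² = 68.
Since A_1A_3² = 106 < 68 + 58 = 126, the triangle is acute, so the smallest enclosing circle is the circumcircle.
Circumcentre = (100/31, 34/31), r² = 26129/961.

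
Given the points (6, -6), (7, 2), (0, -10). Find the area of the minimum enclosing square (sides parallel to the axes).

The bounding box has width 7 and height 12.
An axis-aligned square enclosing the set must have side ≥ max(width, height).
So the minimum side is max(7, 12) = 12.
Area = 12² = 144.

144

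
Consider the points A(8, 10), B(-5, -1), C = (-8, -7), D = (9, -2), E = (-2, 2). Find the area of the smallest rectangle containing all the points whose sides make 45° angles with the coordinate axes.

In coordinates u = x + y, v = x − y the rectangle is axis-aligned; the map (x,y)→(u,v) scales areas by 2.
u-values: 18, -6, -15, 7, 0; range = 18 − (-15) = 33.
v-values: -2, -4, -1, 11, -4; range = 11 − (-4) = 15.
Area = (33 × 15) / 2 = 247.5.

247.5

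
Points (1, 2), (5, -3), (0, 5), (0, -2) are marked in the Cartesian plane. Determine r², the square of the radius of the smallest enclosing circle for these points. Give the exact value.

The minimum enclosing circle of a finite set is fixed by two of the points (as a diameter) or three (as a circumcircle).
The farthest pair is (5, -3)–(0, 5) with squared distance 89. The circle on this segment as diameter has centre (2.5, 1) and r² = 89/4 = 22.25.
Check (1, 2): distance² to centre = 3.25 ≤ 22.25, so it lies inside.
All remaining points lie in this disk, and no smaller disk contains both endpoints, so this is the minimum enclosing circle.

22.25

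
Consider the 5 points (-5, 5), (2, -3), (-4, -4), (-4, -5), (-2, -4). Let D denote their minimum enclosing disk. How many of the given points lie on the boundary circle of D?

A smallest enclosing disk is always determined by at most three of the input points on its boundary.
The minimum enclosing circle is determined by three boundary points: (-5, 5), (2, -3), (-4, -5).
Their circumcentre is (-149/62, 13/62) with r² = 57065/1922.
The farthest remaining point (-4, -4) is at distance² 38961/1922 ≤ 57065/1922.
The points at distance exactly r from the centre are (-5, 5), (2, -3), (-4, -5) — 3 points.

3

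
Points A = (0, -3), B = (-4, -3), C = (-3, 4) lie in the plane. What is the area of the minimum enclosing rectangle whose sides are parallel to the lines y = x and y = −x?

40

In coordinates u = x + y, v = x − y the rectangle is axis-aligned; the map (x,y)→(u,v) scales areas by 2.
u-values: -3, -7, 1; range = 1 − (-7) = 8.
v-values: 3, -1, -7; range = 3 − (-7) = 10.
Area = (8 × 10) / 2 = 40.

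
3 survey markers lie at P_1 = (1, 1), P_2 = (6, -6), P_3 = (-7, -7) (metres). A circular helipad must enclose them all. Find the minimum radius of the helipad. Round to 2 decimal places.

6.61

Side lengths²: P_1P_2² = 74, P_1P_3² = 128, P_2P_3² = 170.
Since P_2P_3² = 170 < 128 + 74 = 202, the triangle is acute, so the smallest enclosing circle is the circumcircle.
Circumcentre = (-7/12, -65/12), r² = 3145/72.
r = √(3145/72) ≈ 6.61.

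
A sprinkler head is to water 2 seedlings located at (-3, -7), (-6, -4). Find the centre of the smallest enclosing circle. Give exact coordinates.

The smallest circle enclosing two points has them as diameter endpoints.
Centre = midpoint = (-4.5, -5.5); r² = |(-3, -7)−(-6, -4)|²/4 = 18/4 = 4.5.
Centre = (-4.5, -5.5).

(-4.5, -5.5)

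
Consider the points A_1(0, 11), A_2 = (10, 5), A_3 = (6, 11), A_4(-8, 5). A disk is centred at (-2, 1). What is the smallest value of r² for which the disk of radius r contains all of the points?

The required radius is the distance from (-2, 1) to the farthest point.
Squared distances: 104, 160, 164, 52.
Maximum is 164, attained at A_3.

164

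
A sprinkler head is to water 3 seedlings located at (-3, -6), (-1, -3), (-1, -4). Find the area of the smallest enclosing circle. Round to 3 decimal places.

Call the three points A, B, C in the order given.
Side lengths²: AB² = 13, AC² = 8, BC² = 1.
Since AB² = 13 ≥ 8 + 1 = 9, the angle opposite AB is not acute, so the smallest enclosing circle has AB as diameter.
Centre = midpoint of AB = (-2, -4.5), r² = 13/4 = 3.25.
Area = π·r² = π·3.25 ≈ 10.210.

10.210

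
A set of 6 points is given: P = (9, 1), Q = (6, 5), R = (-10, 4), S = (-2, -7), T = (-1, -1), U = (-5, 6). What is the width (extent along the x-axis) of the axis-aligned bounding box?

max x = 9, min x = -10, so width = 19.

19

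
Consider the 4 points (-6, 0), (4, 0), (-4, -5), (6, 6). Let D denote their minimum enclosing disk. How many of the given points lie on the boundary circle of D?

2

By Welzl's lemma the MEC is supported by two points (diametrically opposite) or three points (on a circumcircle).
The farthest pair is (-4, -5)–(6, 6) with squared distance 221. The circle on this segment as diameter has centre (1, 0.5) and r² = 221/4 = 55.25.
Check (-6, 0): distance² to centre = 49.25 ≤ 55.25, so it lies inside.
All remaining points lie in this disk, and no smaller disk contains both endpoints, so this is the minimum enclosing circle.
The points at distance exactly r from the centre are (-4, -5), (6, 6) — 2 points.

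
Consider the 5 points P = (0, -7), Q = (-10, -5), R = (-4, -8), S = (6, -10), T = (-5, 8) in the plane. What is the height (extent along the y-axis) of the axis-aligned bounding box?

18

max y = 8, min y = -10, so height = 18.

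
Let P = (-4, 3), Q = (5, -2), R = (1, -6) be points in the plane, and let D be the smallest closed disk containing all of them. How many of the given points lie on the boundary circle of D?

3

Side lengths²: PQ² = 106, PR² = 106, QR² = 32.
Since PR² = 106 < 106 + 32 = 138, the triangle is acute, so the smallest enclosing circle is the circumcircle.
Circumcentre = (-3/14, -11/14), r² = 2809/98.
The points at distance exactly r from the centre are P, Q, R — 3 points.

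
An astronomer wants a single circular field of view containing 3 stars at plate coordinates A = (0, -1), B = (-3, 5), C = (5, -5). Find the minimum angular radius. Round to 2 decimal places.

6.40

Side lengths²: AB² = 45, AC² = 41, BC² = 164.
Since BC² = 164 ≥ 45 + 41 = 86, the angle opposite BC is not acute, so the smallest enclosing circle has BC as diameter.
Centre = midpoint of BC = (1, 0), r² = 164/4 = 41.
r = √41 ≈ 6.40.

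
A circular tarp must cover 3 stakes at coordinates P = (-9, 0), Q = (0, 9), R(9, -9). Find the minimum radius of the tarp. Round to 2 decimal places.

Side lengths²: PQ² = 162, PR² = 405, QR² = 405.
Since QR² = 405 < 405 + 162 = 567, the triangle is acute, so the smallest enclosing circle is the circumcircle.
Circumcentre = (1.5, -1.5), r² = 112.5.
r = √(112.5) ≈ 10.61.

10.61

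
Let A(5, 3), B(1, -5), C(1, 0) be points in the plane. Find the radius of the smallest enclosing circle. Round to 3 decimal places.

Side lengths²: AB² = 80, AC² = 25, BC² = 25.
Since AB² = 80 ≥ 25 + 25 = 50, the angle opposite AB is not acute, so the smallest enclosing circle has AB as diameter.
Centre = midpoint of AB = (3, -1), r² = 80/4 = 20.
r = √20 ≈ 4.472.

4.472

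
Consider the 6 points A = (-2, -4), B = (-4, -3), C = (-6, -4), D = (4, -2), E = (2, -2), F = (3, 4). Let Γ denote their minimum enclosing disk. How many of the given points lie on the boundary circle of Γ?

2

The minimum enclosing circle of a finite set is fixed by two of the points (as a diameter) or three (as a circumcircle).
The farthest pair is C–F with squared distance 145. The circle on this segment as diameter has centre (-1.5, 0) and r² = 145/4 = 36.25.
Check A: distance² to centre = 16.25 ≤ 36.25, so it lies inside.
All remaining points lie in this disk, and no smaller disk contains both endpoints, so this is the minimum enclosing circle.
The points at distance exactly r from the centre are C, F — 2 points.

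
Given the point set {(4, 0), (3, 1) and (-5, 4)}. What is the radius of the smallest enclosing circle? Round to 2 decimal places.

4.92

Call the three points A, B, C in the order given.
Side lengths²: AB² = 2, AC² = 97, BC² = 73.
Since AC² = 97 ≥ 73 + 2 = 75, the angle opposite AC is not acute, so the smallest enclosing circle has AC as diameter.
Centre = midpoint of AC = (-0.5, 2), r² = 97/4 = 24.25.
r = √(24.25) ≈ 4.92.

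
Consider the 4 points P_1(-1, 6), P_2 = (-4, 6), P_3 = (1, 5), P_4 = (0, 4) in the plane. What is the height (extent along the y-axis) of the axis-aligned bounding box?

2

max y = 6, min y = 4, so height = 2.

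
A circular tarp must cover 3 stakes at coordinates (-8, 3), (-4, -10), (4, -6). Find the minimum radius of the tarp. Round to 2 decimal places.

Call the three points A, B, C in the order given.
Side lengths²: AB² = 185, AC² = 225, BC² = 80.
Since AC² = 225 < 185 + 80 = 265, the triangle is acute, so the smallest enclosing circle is the circumcircle.
Circumcentre = (-2.75, -2.5), r² = 57.8125.
r = √(57.8125) ≈ 7.60.

7.60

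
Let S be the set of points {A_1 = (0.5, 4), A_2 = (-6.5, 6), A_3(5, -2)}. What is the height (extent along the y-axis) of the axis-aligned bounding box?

8

max y = 6, min y = -2, so height = 8.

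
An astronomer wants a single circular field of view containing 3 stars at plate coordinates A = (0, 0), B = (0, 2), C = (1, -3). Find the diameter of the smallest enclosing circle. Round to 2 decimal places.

Side lengths²: AB² = 4, AC² = 10, BC² = 26.
Since BC² = 26 ≥ 10 + 4 = 14, the angle opposite BC is not acute, so the smallest enclosing circle has BC as diameter.
Centre = midpoint of BC = (0.5, -0.5), r² = 26/4 = 6.5.
Diameter = 2r = 2√(6.5) ≈ 5.10.

5.10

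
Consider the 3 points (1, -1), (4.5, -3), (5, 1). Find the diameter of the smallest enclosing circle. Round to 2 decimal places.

4.84

Call the three points A, B, C in the order given.
Side lengths²: AB² = 16.25, AC² = 20, BC² = 16.25.
Since AC² = 20 < 16.25 + 16.25 = 32.5, the triangle is acute, so the smallest enclosing circle is the circumcircle.
Circumcentre = (41/12, -5/6), r² = 845/144.
Diameter = 2r = 2√(845/144) ≈ 4.84.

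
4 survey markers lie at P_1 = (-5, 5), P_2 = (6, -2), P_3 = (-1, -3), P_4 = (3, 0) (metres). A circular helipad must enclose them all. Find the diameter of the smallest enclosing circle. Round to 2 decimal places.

13.04

The farthest pair is P_1–P_2 with squared distance 170. The circle on this segment as diameter has centre (0.5, 1.5) and r² = 170/4 = 42.5.
Check P_3: distance² to centre = 22.5 ≤ 42.5, so it lies inside.
All remaining points lie in this disk, and no smaller disk contains both endpoints, so this is the minimum enclosing circle.
Diameter = 2r = 2√(42.5) ≈ 13.04.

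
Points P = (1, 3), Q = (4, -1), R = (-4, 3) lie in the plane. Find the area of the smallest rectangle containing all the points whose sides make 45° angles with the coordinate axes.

In coordinates u = x + y, v = x − y the rectangle is axis-aligned; the map (x,y)→(u,v) scales areas by 2.
u-values: 4, 3, -1; range = 4 − (-1) = 5.
v-values: -2, 5, -7; range = 5 − (-7) = 12.
Area = (5 × 12) / 2 = 30.

30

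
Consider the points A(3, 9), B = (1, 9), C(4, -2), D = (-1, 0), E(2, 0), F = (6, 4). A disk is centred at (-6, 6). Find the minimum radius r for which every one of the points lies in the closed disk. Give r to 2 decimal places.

12.81

The required radius is the distance from (-6, 6) to the farthest point.
Squared distances: 90, 58, 164, 61, 100, 148.
Maximum is 164, attained at C.
r = √164 ≈ 12.81.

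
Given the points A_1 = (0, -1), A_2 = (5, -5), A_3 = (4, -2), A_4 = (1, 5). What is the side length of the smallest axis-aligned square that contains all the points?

The bounding box has width 5 and height 10.
An axis-aligned square enclosing the set must have side ≥ max(width, height).
So the minimum side is max(5, 10) = 10.

10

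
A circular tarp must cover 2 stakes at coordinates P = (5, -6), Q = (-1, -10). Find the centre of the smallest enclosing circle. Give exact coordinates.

The smallest circle enclosing two points has them as diameter endpoints.
Centre = midpoint = (2, -8); r² = |PQ|²/4 = 52/4 = 13.
Centre = (2, -8).

(2, -8)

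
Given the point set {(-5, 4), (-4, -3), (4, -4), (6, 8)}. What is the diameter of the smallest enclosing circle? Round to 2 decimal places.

A smallest enclosing disk is always determined by at most three of the input points on its boundary.
The farthest pair is (-4, -3)–(6, 8) with squared distance 221. The circle on this segment as diameter has centre (1, 2.5) and r² = 221/4 = 55.25.
Check (-5, 4): distance² to centre = 38.25 ≤ 55.25, so it lies inside.
All remaining points lie in this disk, and no smaller disk contains both endpoints, so this is the minimum enclosing circle.
Diameter = 2r = 2√(55.25) ≈ 14.87.

14.87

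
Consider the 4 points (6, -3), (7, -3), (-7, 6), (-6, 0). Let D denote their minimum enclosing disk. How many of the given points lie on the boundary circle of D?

2

The farthest pair is (7, -3)–(-7, 6) with squared distance 277. The circle on this segment as diameter has centre (0, 1.5) and r² = 277/4 = 69.25.
Check (6, -3): distance² to centre = 56.25 ≤ 69.25, so it lies inside.
All remaining points lie in this disk, and no smaller disk contains both endpoints, so this is the minimum enclosing circle.
The points at distance exactly r from the centre are (7, -3), (-7, 6) — 2 points.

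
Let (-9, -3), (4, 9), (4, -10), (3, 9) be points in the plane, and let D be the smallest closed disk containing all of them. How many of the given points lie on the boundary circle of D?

The minimum enclosing circle of a finite set is fixed by two of the points (as a diameter) or three (as a circumcircle).
The minimum enclosing circle is determined by three boundary points: (-9, -3), (4, 9), (4, -10).
Their circumcentre is (19/26, -0.5) with r² = 34117/338.
The farthest remaining point (3, 9) is at distance² 32245/338 ≤ 34117/338.
The points at distance exactly r from the centre are (-9, -3), (4, 9), (4, -10) — 3 points.

3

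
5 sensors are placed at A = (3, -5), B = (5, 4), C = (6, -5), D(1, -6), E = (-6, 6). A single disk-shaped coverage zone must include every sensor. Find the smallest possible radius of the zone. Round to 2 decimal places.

8.14

By Welzl's lemma the MEC is supported by two points (diametrically opposite) or three points (on a circumcircle).
The farthest pair is C–E with squared distance 265. The circle on this segment as diameter has centre (0, 0.5) and r² = 265/4 = 66.25.
Check A: distance² to centre = 39.25 ≤ 66.25, so it lies inside.
All remaining points lie in this disk, and no smaller disk contains both endpoints, so this is the minimum enclosing circle.
r = √(66.25) ≈ 8.14.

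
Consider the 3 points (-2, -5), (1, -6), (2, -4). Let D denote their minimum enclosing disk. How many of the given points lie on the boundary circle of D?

Call the three points A, B, C in the order given.
Side lengths²: AB² = 10, AC² = 17, BC² = 5.
Since AC² = 17 ≥ 10 + 5 = 15, the angle opposite AC is not acute, so the smallest enclosing circle has AC as diameter.
Centre = midpoint of AC = (0, -4.5), r² = 17/4 = 4.25.
The points at distance exactly r from the centre are (-2, -5), (2, -4) — 2 points.

2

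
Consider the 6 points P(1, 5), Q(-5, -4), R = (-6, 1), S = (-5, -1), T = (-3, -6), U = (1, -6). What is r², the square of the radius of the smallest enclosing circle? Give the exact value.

34.25

The farthest pair is P–T with squared distance 137. The circle on this segment as diameter has centre (-1, -0.5) and r² = 137/4 = 34.25.
Check Q: distance² to centre = 28.25 ≤ 34.25, so it lies inside.
All remaining points lie in this disk, and no smaller disk contains both endpoints, so this is the minimum enclosing circle.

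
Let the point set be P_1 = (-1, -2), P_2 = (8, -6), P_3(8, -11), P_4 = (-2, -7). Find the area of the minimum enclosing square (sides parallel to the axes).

100

The bounding box has width 10 and height 9.
An axis-aligned square enclosing the set must have side ≥ max(width, height).
So the minimum side is max(10, 9) = 10.
Area = 10² = 100.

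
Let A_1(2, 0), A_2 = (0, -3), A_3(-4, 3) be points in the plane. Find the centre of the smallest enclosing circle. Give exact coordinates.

Side lengths²: A_1A_2² = 13, A_1A_3² = 45, A_2A_3² = 52.
Since A_2A_3² = 52 < 45 + 13 = 58, the triangle is acute, so the smallest enclosing circle is the circumcircle.
Circumcentre = (-1.625, 0.25), r² = 13.203125.
Centre = (-1.625, 0.25).

(-1.625, 0.25)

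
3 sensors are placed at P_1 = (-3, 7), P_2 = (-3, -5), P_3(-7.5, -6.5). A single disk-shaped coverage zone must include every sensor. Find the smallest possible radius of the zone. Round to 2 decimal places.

7.12

Side lengths²: P_1P_2² = 144, P_1P_3² = 202.5, P_2P_3² = 22.5.
Since P_1P_3² = 202.5 ≥ 144 + 22.5 = 166.5, the angle opposite P_1P_3 is not acute, so the smallest enclosing circle has P_1P_3 as diameter.
Centre = midpoint of P_1P_3 = (-5.25, 0.25), r² = 202.5/4 = 50.625.
r = √(50.625) ≈ 7.12.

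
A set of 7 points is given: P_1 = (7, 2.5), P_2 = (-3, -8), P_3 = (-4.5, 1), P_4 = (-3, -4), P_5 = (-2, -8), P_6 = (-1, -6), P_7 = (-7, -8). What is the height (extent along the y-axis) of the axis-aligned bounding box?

10.5

max y = 2.5, min y = -8, so height = 10.5.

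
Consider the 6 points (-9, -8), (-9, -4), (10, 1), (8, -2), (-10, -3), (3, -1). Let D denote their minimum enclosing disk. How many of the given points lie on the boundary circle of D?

By Welzl's lemma the MEC is supported by two points (diametrically opposite) or three points (on a circumcircle).
The farthest pair is (-9, -8)–(10, 1) with squared distance 442. The circle on this segment as diameter has centre (0.5, -3.5) and r² = 442/4 = 110.5.
Check (-9, -4): distance² to centre = 90.5 ≤ 110.5, so it lies inside.
All remaining points lie in this disk, and no smaller disk contains both endpoints, so this is the minimum enclosing circle.
The points at distance exactly r from the centre are (-9, -8), (10, 1), (-10, -3) — 3 points.

3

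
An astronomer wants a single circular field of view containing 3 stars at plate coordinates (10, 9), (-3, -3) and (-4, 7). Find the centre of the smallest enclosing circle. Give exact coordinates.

(3.5, 3)

Call the three points A, B, C in the order given.
Side lengths²: AB² = 313, AC² = 200, BC² = 101.
Since AB² = 313 ≥ 200 + 101 = 301, the angle opposite AB is not acute, so the smallest enclosing circle has AB as diameter.
Centre = midpoint of AB = (3.5, 3), r² = 313/4 = 78.25.
Centre = (3.5, 3).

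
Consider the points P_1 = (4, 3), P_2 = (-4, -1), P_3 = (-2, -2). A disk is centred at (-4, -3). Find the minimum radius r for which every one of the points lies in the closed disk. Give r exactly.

10

The required radius is the distance from (-4, -3) to the farthest point.
Squared distances: 100, 4, 5.
Maximum is 100, attained at P_1.
r = √100 = 10.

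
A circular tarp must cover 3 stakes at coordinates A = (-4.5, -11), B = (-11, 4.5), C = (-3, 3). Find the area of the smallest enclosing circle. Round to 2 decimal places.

221.87

Side lengths²: AB² = 282.5, AC² = 198.25, BC² = 66.25.
Since AB² = 282.5 ≥ 198.25 + 66.25 = 264.5, the angle opposite AB is not acute, so the smallest enclosing circle has AB as diameter.
Centre = midpoint of AB = (-7.75, -3.25), r² = 282.5/4 = 70.625.
Area = π·r² = π·70.625 ≈ 221.87.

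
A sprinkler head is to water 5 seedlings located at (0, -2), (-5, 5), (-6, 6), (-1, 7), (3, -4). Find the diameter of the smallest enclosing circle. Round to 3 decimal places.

A smallest enclosing disk is always determined by at most three of the input points on its boundary.
The farthest pair is (-6, 6)–(3, -4) with squared distance 181. The circle on this segment as diameter has centre (-1.5, 1) and r² = 181/4 = 45.25.
Check (0, -2): distance² to centre = 11.25 ≤ 45.25, so it lies inside.
All remaining points lie in this disk, and no smaller disk contains both endpoints, so this is the minimum enclosing circle.
Diameter = 2r = 2√(45.25) ≈ 13.454.

13.454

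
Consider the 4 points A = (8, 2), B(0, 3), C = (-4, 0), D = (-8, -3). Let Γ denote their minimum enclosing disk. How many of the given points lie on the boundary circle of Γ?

By Welzl's lemma the MEC is supported by two points (diametrically opposite) or three points (on a circumcircle).
The farthest pair is A–D with squared distance 281. The circle on this segment as diameter has centre (0, -0.5) and r² = 281/4 = 70.25.
Check B: distance² to centre = 12.25 ≤ 70.25, so it lies inside.
All remaining points lie in this disk, and no smaller disk contains both endpoints, so this is the minimum enclosing circle.
The points at distance exactly r from the centre are A, D — 2 points.

2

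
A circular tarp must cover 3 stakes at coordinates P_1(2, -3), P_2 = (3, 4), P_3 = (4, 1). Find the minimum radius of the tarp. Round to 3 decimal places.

3.536

Side lengths²: P_1P_2² = 50, P_1P_3² = 20, P_2P_3² = 10.
Since P_1P_2² = 50 ≥ 20 + 10 = 30, the angle opposite P_1P_2 is not acute, so the smallest enclosing circle has P_1P_2 as diameter.
Centre = midpoint of P_1P_2 = (2.5, 0.5), r² = 50/4 = 12.5.
r = √(12.5) ≈ 3.536.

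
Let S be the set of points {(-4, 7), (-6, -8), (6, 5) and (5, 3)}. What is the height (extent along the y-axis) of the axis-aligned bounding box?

15

max y = 7, min y = -8, so height = 15.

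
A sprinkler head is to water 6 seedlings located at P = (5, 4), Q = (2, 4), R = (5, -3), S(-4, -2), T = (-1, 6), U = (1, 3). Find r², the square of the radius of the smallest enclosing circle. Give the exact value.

31.1272

The minimum enclosing circle is determined by three boundary points: R, S, T.
Their circumcentre is (0.86, 0.74) with r² = 31.1272.
The farthest remaining point P is at distance² 27.7672 ≤ 31.1272.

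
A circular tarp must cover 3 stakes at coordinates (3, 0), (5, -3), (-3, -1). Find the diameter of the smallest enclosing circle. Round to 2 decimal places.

8.25

Call the three points A, B, C in the order given.
Side lengths²: AB² = 13, AC² = 37, BC² = 68.
Since BC² = 68 ≥ 37 + 13 = 50, the angle opposite BC is not acute, so the smallest enclosing circle has BC as diameter.
Centre = midpoint of BC = (1, -2), r² = 68/4 = 17.
Diameter = 2r = 2√17 ≈ 8.25.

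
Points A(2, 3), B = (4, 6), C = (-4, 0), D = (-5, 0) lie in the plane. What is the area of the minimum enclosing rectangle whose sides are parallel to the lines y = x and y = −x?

In coordinates u = x + y, v = x − y the rectangle is axis-aligned; the map (x,y)→(u,v) scales areas by 2.
u-values: 5, 10, -4, -5; range = 10 − (-5) = 15.
v-values: -1, -2, -4, -5; range = -1 − (-5) = 4.
Area = (15 × 4) / 2 = 30.

30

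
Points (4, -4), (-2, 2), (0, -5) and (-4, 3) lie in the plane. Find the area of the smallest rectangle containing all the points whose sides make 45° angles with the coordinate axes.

In coordinates u = x + y, v = x − y the rectangle is axis-aligned; the map (x,y)→(u,v) scales areas by 2.
u-values: 0, 0, -5, -1; range = 0 − (-5) = 5.
v-values: 8, -4, 5, -7; range = 8 − (-7) = 15.
Area = (5 × 15) / 2 = 37.5.

37.5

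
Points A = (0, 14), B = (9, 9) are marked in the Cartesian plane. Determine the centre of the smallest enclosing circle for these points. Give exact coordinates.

The smallest circle enclosing two points has them as diameter endpoints.
Centre = midpoint = (4.5, 11.5); r² = |AB|²/4 = 106/4 = 26.5.
Centre = (4.5, 11.5).

(4.5, 11.5)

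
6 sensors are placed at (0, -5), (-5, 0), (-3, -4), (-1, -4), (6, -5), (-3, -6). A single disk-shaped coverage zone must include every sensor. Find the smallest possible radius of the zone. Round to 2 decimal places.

The farthest pair is (-5, 0)–(6, -5) with squared distance 146. The circle on this segment as diameter has centre (0.5, -2.5) and r² = 146/4 = 36.5.
Check (0, -5): distance² to centre = 6.5 ≤ 36.5, so it lies inside.
All remaining points lie in this disk, and no smaller disk contains both endpoints, so this is the minimum enclosing circle.
r = √(36.5) ≈ 6.04.

6.04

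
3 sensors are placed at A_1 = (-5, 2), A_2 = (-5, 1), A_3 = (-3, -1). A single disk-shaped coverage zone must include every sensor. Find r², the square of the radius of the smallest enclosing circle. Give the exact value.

Side lengths²: A_1A_2² = 1, A_1A_3² = 13, A_2A_3² = 8.
Since A_1A_3² = 13 ≥ 8 + 1 = 9, the angle opposite A_1A_3 is not acute, so the smallest enclosing circle has A_1A_3 as diameter.
Centre = midpoint of A_1A_3 = (-4, 0.5), r² = 13/4 = 3.25.

3.25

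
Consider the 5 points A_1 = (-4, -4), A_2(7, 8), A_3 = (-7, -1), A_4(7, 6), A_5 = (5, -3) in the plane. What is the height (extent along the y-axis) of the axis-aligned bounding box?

12

max y = 8, min y = -4, so height = 12.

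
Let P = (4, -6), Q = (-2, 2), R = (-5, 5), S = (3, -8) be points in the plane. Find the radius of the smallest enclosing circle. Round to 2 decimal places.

7.63

The farthest pair is R–S with squared distance 233. The circle on this segment as diameter has centre (-1, -1.5) and r² = 233/4 = 58.25.
Check P: distance² to centre = 45.25 ≤ 58.25, so it lies inside.
All remaining points lie in this disk, and no smaller disk contains both endpoints, so this is the minimum enclosing circle.
r = √(58.25) ≈ 7.63.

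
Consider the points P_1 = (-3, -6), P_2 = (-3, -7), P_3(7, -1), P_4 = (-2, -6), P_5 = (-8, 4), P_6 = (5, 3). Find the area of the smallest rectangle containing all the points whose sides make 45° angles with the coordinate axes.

In coordinates u = x + y, v = x − y the rectangle is axis-aligned; the map (x,y)→(u,v) scales areas by 2.
u-values: -9, -10, 6, -8, -4, 8; range = 8 − (-10) = 18.
v-values: 3, 4, 8, 4, -12, 2; range = 8 − (-12) = 20.
Area = (18 × 20) / 2 = 180.

180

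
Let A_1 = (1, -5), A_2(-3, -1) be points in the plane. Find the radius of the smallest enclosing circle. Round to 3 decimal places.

2.828

The smallest circle enclosing two points has them as diameter endpoints.
Centre = midpoint = (-1, -3); r² = |A_1A_2|²/4 = 32/4 = 8.
r = √8 ≈ 2.828.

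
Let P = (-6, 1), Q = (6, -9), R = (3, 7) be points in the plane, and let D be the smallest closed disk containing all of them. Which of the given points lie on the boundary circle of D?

Side lengths²: PQ² = 244, PR² = 117, QR² = 265.
Since QR² = 265 < 244 + 117 = 361, the triangle is acute, so the smallest enclosing circle is the circumcircle.
Circumcentre = (115/54, -13/9), r² = 210145/2916.
The points at distance exactly r from the centre are P, Q, R — 3 points.

P, Q, R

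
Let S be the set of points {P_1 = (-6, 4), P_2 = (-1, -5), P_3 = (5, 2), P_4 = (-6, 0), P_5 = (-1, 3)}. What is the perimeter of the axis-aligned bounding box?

40

Width = max x − min x = 5 − (-6) = 11.
Height = max y − min y = 4 − (-5) = 9.
Perimeter = 2(11 + 9) = 40.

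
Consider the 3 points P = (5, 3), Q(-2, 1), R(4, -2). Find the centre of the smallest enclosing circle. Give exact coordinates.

Side lengths²: PQ² = 53, PR² = 26, QR² = 45.
Since PQ² = 53 < 45 + 26 = 71, the triangle is acute, so the smallest enclosing circle is the circumcircle.
Circumcentre = (39/22, 23/22), r² = 3445/242.
Centre = (39/22, 23/22).

(39/22, 23/22)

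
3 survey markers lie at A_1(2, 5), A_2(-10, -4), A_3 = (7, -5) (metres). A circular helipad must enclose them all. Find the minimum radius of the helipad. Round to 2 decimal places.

Side lengths²: A_1A_2² = 225, A_1A_3² = 125, A_2A_3² = 290.
Since A_2A_3² = 290 < 225 + 125 = 350, the triangle is acute, so the smallest enclosing circle is the circumcircle.
Circumcentre = (-31/22, -65/22), r² = 18125/242.
r = √(18125/242) ≈ 8.65.

8.65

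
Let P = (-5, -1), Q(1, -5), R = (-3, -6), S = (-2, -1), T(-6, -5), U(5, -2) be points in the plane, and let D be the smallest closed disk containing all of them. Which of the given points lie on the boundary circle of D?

T, U

The farthest pair is T–U with squared distance 130. The circle on this segment as diameter has centre (-0.5, -3.5) and r² = 130/4 = 32.5.
Check P: distance² to centre = 26.5 ≤ 32.5, so it lies inside.
All remaining points lie in this disk, and no smaller disk contains both endpoints, so this is the minimum enclosing circle.
The points at distance exactly r from the centre are T, U — 2 points.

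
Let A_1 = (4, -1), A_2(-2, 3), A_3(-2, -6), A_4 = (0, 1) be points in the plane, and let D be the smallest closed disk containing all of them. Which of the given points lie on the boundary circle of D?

By Welzl's lemma the MEC is supported by two points (diametrically opposite) or three points (on a circumcircle).
The minimum enclosing circle is determined by three boundary points: A_1, A_2, A_3.
Their circumcentre is (-2/3, -1.5) with r² = 793/36.
The farthest remaining point A_4 is at distance² 241/36 ≤ 793/36.
The points at distance exactly r from the centre are A_1, A_2, A_3 — 3 points.

A_1, A_2, A_3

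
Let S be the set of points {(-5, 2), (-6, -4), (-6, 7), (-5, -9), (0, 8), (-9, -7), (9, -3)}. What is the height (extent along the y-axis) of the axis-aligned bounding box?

max y = 8, min y = -9, so height = 17.

17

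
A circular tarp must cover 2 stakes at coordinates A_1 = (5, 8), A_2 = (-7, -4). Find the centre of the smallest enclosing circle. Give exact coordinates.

(-1, 2)

The smallest circle enclosing two points has them as diameter endpoints.
Centre = midpoint = (-1, 2); r² = |A_1A_2|²/4 = 288/4 = 72.
Centre = (-1, 2).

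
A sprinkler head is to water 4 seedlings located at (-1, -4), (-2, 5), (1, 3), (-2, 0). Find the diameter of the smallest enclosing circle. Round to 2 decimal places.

9.06

The farthest pair is (-1, -4)–(-2, 5) with squared distance 82. The circle on this segment as diameter has centre (-1.5, 0.5) and r² = 82/4 = 20.5.
Check (1, 3): distance² to centre = 12.5 ≤ 20.5, so it lies inside.
All remaining points lie in this disk, and no smaller disk contains both endpoints, so this is the minimum enclosing circle.
Diameter = 2r = 2√(20.5) ≈ 9.06.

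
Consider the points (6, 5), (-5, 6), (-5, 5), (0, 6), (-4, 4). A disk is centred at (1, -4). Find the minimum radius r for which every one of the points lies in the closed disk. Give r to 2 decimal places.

11.66

The required radius is the distance from (1, -4) to the farthest point.
Squared distances: 106, 136, 117, 101, 89.
Maximum is 136, attained at (-5, 6).
r = √136 ≈ 11.66.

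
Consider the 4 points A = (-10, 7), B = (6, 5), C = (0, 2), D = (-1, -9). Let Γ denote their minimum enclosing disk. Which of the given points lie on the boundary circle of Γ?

A, B, D

A smallest enclosing disk is always determined by at most three of the input points on its boundary.
The minimum enclosing circle is determined by three boundary points: A, B, D.
Their circumcentre is (-91/34, 10/17) with r² = 109525/1156.
The farthest remaining point C is at distance² 10585/1156 ≤ 109525/1156.
The points at distance exactly r from the centre are A, B, D — 3 points.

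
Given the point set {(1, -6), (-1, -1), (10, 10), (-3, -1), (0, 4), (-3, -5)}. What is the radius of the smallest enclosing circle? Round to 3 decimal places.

By Welzl's lemma the MEC is supported by two points (diametrically opposite) or three points (on a circumcircle).
The farthest pair is (10, 10)–(-3, -5) with squared distance 394. The circle on this segment as diameter has centre (3.5, 2.5) and r² = 394/4 = 98.5.
Check (1, -6): distance² to centre = 78.5 ≤ 98.5, so it lies inside.
All remaining points lie in this disk, and no smaller disk contains both endpoints, so this is the minimum enclosing circle.
r = √(98.5) ≈ 9.925.

9.925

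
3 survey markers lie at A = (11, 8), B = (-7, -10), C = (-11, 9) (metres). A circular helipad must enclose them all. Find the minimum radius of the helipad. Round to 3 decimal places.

13.146

Side lengths²: AB² = 648, AC² = 485, BC² = 377.
Since AB² = 648 < 485 + 377 = 862, the triangle is acute, so the smallest enclosing circle is the circumcircle.
Circumcentre = (-15/46, 61/46), r² = 182845/1058.
r = √(182845/1058) ≈ 13.146.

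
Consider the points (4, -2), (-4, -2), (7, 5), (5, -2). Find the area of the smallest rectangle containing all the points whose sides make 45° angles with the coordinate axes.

In coordinates u = x + y, v = x − y the rectangle is axis-aligned; the map (x,y)→(u,v) scales areas by 2.
u-values: 2, -6, 12, 3; range = 12 − (-6) = 18.
v-values: 6, -2, 2, 7; range = 7 − (-2) = 9.
Area = (18 × 9) / 2 = 81.

81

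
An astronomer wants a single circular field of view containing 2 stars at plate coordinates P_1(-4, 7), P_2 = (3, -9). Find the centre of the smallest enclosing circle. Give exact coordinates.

(-0.5, -1)

The smallest circle enclosing two points has them as diameter endpoints.
Centre = midpoint = (-0.5, -1); r² = |P_1P_2|²/4 = 305/4 = 76.25.
Centre = (-0.5, -1).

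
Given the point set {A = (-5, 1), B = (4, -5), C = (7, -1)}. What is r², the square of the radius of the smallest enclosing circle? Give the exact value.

37

Side lengths²: AB² = 117, AC² = 148, BC² = 25.
Since AC² = 148 ≥ 117 + 25 = 142, the angle opposite AC is not acute, so the smallest enclosing circle has AC as diameter.
Centre = midpoint of AC = (1, 0), r² = 148/4 = 37.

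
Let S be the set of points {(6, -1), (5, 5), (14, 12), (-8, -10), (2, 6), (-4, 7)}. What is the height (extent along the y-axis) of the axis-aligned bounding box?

22

max y = 12, min y = -10, so height = 22.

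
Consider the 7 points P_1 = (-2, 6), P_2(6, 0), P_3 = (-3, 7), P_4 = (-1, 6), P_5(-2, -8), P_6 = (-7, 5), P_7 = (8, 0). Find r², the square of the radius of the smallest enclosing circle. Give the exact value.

By Welzl's lemma the MEC is supported by two points (diametrically opposite) or three points (on a circumcircle).
The minimum enclosing circle is determined by three boundary points: P_5, P_6, P_7.
Their circumcentre is (-5/17, 2/17) with r² = 19885/289.
The farthest remaining point P_3 is at distance² 15805/289 ≤ 19885/289.

19885/289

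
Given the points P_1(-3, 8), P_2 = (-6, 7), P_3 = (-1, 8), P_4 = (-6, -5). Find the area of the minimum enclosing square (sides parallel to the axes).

169

The bounding box has width 5 and height 13.
An axis-aligned square enclosing the set must have side ≥ max(width, height).
So the minimum side is max(5, 13) = 13.
Area = 13² = 169.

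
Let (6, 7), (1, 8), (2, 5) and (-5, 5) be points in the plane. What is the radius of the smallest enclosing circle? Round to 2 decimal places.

A smallest enclosing disk is always determined by at most three of the input points on its boundary.
The farthest pair is (6, 7)–(-5, 5) with squared distance 125. The circle on this segment as diameter has centre (0.5, 6) and r² = 125/4 = 31.25.
Check (1, 8): distance² to centre = 4.25 ≤ 31.25, so it lies inside.
All remaining points lie in this disk, and no smaller disk contains both endpoints, so this is the minimum enclosing circle.
r = √(31.25) ≈ 5.59.

5.59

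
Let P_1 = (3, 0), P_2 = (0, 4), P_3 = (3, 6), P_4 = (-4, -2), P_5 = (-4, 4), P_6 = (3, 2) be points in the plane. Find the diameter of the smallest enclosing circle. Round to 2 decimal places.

The minimum enclosing circle of a finite set is fixed by two of the points (as a diameter) or three (as a circumcircle).
The farthest pair is P_3–P_4 with squared distance 113. The circle on this segment as diameter has centre (-0.5, 2) and r² = 113/4 = 28.25.
Check P_1: distance² to centre = 16.25 ≤ 28.25, so it lies inside.
All remaining points lie in this disk, and no smaller disk contains both endpoints, so this is the minimum enclosing circle.
Diameter = 2r = 2√(28.25) ≈ 10.63.

10.63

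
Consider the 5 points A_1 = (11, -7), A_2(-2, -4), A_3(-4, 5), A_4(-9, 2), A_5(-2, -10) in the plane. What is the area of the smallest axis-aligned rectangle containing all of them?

x ranges over [-9, 11], width 20.
y ranges over [-10, 5], height 15.
Area = 20 × 15 = 300.

300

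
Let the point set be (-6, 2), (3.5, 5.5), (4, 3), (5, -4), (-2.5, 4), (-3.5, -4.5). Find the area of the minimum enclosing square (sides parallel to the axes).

The bounding box has width 11 and height 10.
An axis-aligned square enclosing the set must have side ≥ max(width, height).
So the minimum side is max(11, 10) = 11.
Area = 11² = 121.

121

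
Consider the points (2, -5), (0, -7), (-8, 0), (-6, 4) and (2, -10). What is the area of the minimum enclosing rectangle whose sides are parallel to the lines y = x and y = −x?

66

In coordinates u = x + y, v = x − y the rectangle is axis-aligned; the map (x,y)→(u,v) scales areas by 2.
u-values: -3, -7, -8, -2, -8; range = -2 − (-8) = 6.
v-values: 7, 7, -8, -10, 12; range = 12 − (-10) = 22.
Area = (6 × 22) / 2 = 66.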